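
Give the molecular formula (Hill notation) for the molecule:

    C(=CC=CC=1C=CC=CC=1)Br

C10H9Br

Heavy atoms from the SMILES: 1 Br, 10 C.
Implicit hydrogens by atom environment:
  5 × C (aromatic): 1 H each → 5
  4 × C: 1 H each → 4
  1 × Br: no H
  1 × C (aromatic): no H
  Total hydrogens = 9.
Molecular formula: C10H9Br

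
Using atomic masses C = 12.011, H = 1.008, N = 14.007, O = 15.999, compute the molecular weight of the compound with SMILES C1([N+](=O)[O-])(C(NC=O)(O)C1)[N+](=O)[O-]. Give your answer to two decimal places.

Molecular formula: C4H5N3O6.
M = 4×12.011 + 5×1.008 + 3×14.007 + 6×15.999 = 191.10 g/mol.

191.10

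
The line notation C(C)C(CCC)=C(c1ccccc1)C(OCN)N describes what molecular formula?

Heavy atoms from the SMILES: 15 C, 2 N, 1 O.
Implicit hydrogens by atom environment:
  5 × C (aromatic): 1 H each → 5
  4 × C: 2 H each → 8
  2 × C: 3 H each → 6
  2 × C: no H
  2 × N: 2 H each → 4
  1 × C: 1 H
  1 × C (aromatic): no H
  1 × O: no H
  Total hydrogens = 24.
Molecular formula: C15H24N2O

C15H24N2O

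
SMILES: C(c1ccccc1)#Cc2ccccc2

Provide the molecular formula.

C14H10

Heavy atoms from the SMILES: 14 C.
Implicit hydrogens by atom environment:
  10 × C (aromatic): 1 H each → 10
  2 × C (aromatic): no H
  2 × C: no H
  Total hydrogens = 10.
Molecular formula: C14H10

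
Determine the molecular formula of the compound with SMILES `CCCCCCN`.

Heavy atoms from the SMILES: 6 C, 1 N.
Implicit hydrogens by atom environment:
  5 × C: 2 H each → 10
  1 × C: 3 H
  1 × N: 2 H
  Total hydrogens = 15.
Molecular formula: C6H15N

C6H15N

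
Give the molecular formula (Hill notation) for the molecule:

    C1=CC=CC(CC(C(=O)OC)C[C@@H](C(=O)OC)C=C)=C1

C16H20O4

Heavy atoms from the SMILES: 16 C, 4 O.
Implicit hydrogens by atom environment:
  5 × C (aromatic): 1 H each → 5
  4 × O: no H
  3 × C: 2 H each → 6
  3 × C: 1 H each → 3
  2 × C: 3 H each → 6
  2 × C: no H
  1 × C (aromatic): no H
  Total hydrogens = 20.
Molecular formula: C16H20O4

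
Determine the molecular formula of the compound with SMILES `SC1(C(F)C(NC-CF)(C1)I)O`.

C6H10F2INOS

Heavy atoms from the SMILES: 6 C, 2 F, 1 I, 1 N, 1 O, 1 S.
Implicit hydrogens by atom environment:
  3 × C: 2 H each → 6
  2 × C: no H
  2 × F: no H
  1 × C: 1 H
  1 × I: no H
  1 × N: 1 H
  1 × O: 1 H
  1 × S: 1 H
  Total hydrogens = 10.
Molecular formula: C6H10F2INOS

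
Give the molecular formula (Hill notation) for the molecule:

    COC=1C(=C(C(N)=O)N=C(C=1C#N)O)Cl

Heavy atoms from the SMILES: 8 C, 1 Cl, 3 N, 3 O.
Implicit hydrogens by atom environment:
  5 × C (aromatic): no H
  2 × C: no H
  2 × O: no H
  1 × C: 3 H
  1 × Cl: no H
  1 × N: 2 H
  1 × N (aromatic): no H
  1 × N: no H
  1 × O: 1 H
  Total hydrogens = 6.
Molecular formula: C8H6ClN3O3

C8H6ClN3O3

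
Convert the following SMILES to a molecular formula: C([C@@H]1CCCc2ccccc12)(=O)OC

C12H14O2

Heavy atoms from the SMILES: 12 C, 2 O.
Implicit hydrogens by atom environment:
  4 × C (aromatic): 1 H each → 4
  3 × C: 2 H each → 6
  2 × C (aromatic): no H
  2 × O: no H
  1 × C: 3 H
  1 × C: 1 H
  1 × C: no H
  Total hydrogens = 14.
Molecular formula: C12H14O2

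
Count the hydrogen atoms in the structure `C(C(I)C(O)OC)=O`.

7

Hydrogens are implicit in SMILES; fill each atom to its normal valence:
  3 × C: 1 H each → 3
  2 × O: no H
  1 × C: 3 H
  1 × I: no H
  1 × O: 1 H
  Total hydrogens = 7.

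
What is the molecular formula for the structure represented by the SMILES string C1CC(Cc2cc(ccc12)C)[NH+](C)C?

Heavy atoms from the SMILES: 13 C, 1 N.
Implicit hydrogens by atom environment:
  3 × C: 3 H each → 9
  3 × C: 2 H each → 6
  3 × C (aromatic): 1 H each → 3
  3 × C (aromatic): no H
  1 × C: 1 H
  1 × N (charge +1): 1 H
  Total hydrogens = 20.
Net charge +1.
Molecular formula: C13H20N+

C13H20N+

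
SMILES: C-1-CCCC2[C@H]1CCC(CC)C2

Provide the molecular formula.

C12H22

Heavy atoms from the SMILES: 12 C.
Implicit hydrogens by atom environment:
  8 × C: 2 H each → 16
  3 × C: 1 H each → 3
  1 × C: 3 H
  Total hydrogens = 22.
Molecular formula: C12H22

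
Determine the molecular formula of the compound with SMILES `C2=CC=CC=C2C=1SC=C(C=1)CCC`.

C13H14S

Heavy atoms from the SMILES: 13 C, 1 S.
Implicit hydrogens by atom environment:
  7 × C (aromatic): 1 H each → 7
  3 × C (aromatic): no H
  2 × C: 2 H each → 4
  1 × C: 3 H
  1 × S (aromatic): no H
  Total hydrogens = 14.
Molecular formula: C13H14S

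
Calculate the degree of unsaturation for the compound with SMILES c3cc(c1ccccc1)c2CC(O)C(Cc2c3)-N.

9

Molecular formula from the SMILES: C16H17NO.
DoU = (2C + 2 + N − H − X)/2 = (2·16 + 2 + 1 − 17 − 0)/2 = 18/2 = 9.
(Structurally: 3 ring(s) + 6 π bond(s) = 9.)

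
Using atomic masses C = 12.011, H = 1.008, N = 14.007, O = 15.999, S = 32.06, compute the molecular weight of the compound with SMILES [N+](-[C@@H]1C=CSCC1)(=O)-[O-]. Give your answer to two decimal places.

145.18

Molecular formula: C5H7NO2S.
M = 5×12.011 + 7×1.008 + 1×14.007 + 2×15.999 + 1×32.06 = 145.18 g/mol.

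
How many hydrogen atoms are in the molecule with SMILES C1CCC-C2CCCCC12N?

19

Hydrogens are implicit in SMILES; fill each atom to its normal valence:
  8 × C: 2 H each → 16
  1 × C: 1 H
  1 × C: no H
  1 × N: 2 H
  Total hydrogens = 19.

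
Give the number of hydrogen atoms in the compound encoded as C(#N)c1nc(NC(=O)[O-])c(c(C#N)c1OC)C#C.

Hydrogens are implicit in SMILES; fill each atom to its normal valence:
  5 × C (aromatic): no H
  4 × C: no H
  2 × N: no H
  2 × O: no H
  1 × C: 3 H
  1 × C: 1 H
  1 × N: 1 H
  1 × N (aromatic): no H
  1 × O (charge -1): no H
  Total hydrogens = 5.

5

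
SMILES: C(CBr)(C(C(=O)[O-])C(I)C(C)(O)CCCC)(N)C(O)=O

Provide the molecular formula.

C12H20BrINO5-

Heavy atoms from the SMILES: 1 Br, 12 C, 1 I, 1 N, 5 O.
Implicit hydrogens by atom environment:
  4 × C: 2 H each → 8
  4 × C: no H
  2 × C: 3 H each → 6
  2 × C: 1 H each → 2
  2 × O: 1 H each → 2
  2 × O: no H
  1 × Br: no H
  1 × I: no H
  1 × N: 2 H
  1 × O (charge -1): no H
  Total hydrogens = 20.
Net charge -1.
Molecular formula: C12H20BrINO5-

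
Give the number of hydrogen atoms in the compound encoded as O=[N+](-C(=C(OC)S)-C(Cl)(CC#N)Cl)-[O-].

6

Hydrogens are implicit in SMILES; fill each atom to its normal valence:
  4 × C: no H
  2 × Cl: no H
  2 × O: no H
  1 × C: 3 H
  1 × C: 2 H
  1 × N (charge +1): no H
  1 × N: no H
  1 × O (charge -1): no H
  1 × S: 1 H
  Total hydrogens = 6.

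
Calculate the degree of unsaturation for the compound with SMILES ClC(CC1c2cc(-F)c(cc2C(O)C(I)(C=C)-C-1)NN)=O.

7

Molecular formula from the SMILES: C14H15ClFIN2O2.
DoU = (2C + 2 + N − H − X)/2 = (2·14 + 2 + 2 − 15 − 3)/2 = 14/2 = 7.
(Structurally: 2 ring(s) + 5 π bond(s) = 7.)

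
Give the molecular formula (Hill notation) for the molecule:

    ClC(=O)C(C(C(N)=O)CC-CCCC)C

Heavy atoms from the SMILES: 11 C, 1 Cl, 1 N, 2 O.
Implicit hydrogens by atom environment:
  5 × C: 2 H each → 10
  2 × C: 3 H each → 6
  2 × C: 1 H each → 2
  2 × C: no H
  2 × O: no H
  1 × Cl: no H
  1 × N: 2 H
  Total hydrogens = 20.
Molecular formula: C11H20ClNO2

C11H20ClNO2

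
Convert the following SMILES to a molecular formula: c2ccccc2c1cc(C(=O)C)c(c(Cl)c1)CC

C16H15ClO

Heavy atoms from the SMILES: 16 C, 1 Cl, 1 O.
Implicit hydrogens by atom environment:
  7 × C (aromatic): 1 H each → 7
  5 × C (aromatic): no H
  2 × C: 3 H each → 6
  1 × C: 2 H
  1 × C: no H
  1 × Cl: no H
  1 × O: no H
  Total hydrogens = 15.
Molecular formula: C16H15ClO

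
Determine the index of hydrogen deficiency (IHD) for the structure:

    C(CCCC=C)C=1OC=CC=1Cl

Molecular formula from the SMILES: C10H13ClO.
DoU = (2C + 2 + N − H − X)/2 = (2·10 + 2 + 0 − 13 − 1)/2 = 8/2 = 4.
(Structurally: 1 ring(s) + 3 π bond(s) = 4.)

4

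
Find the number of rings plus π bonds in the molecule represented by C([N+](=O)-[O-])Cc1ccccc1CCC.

Molecular formula from the SMILES: C11H15NO2.
DoU = (2C + 2 + N − H − X)/2 = (2·11 + 2 + 1 − 15 − 0)/2 = 10/2 = 5.
(Structurally: 1 ring(s) + 4 π bond(s) = 5.)

5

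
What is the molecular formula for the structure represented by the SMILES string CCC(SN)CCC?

Heavy atoms from the SMILES: 6 C, 1 N, 1 S.
Implicit hydrogens by atom environment:
  3 × C: 2 H each → 6
  2 × C: 3 H each → 6
  1 × C: 1 H
  1 × N: 2 H
  1 × S: no H
  Total hydrogens = 15.
Molecular formula: C6H15NS

C6H15NS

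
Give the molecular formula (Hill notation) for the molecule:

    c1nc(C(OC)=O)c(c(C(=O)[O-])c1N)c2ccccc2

Heavy atoms from the SMILES: 14 C, 2 N, 4 O.
Implicit hydrogens by atom environment:
  6 × C (aromatic): 1 H each → 6
  5 × C (aromatic): no H
  3 × O: no H
  2 × C: no H
  1 × C: 3 H
  1 × N: 2 H
  1 × N (aromatic): no H
  1 × O (charge -1): no H
  Total hydrogens = 11.
Net charge -1.
Molecular formula: C14H11N2O4-

C14H11N2O4-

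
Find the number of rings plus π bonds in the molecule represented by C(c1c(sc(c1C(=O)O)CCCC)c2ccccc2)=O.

Molecular formula from the SMILES: C16H16O3S.
DoU = (2C + 2 + N − H − X)/2 = (2·16 + 2 + 0 − 16 − 0)/2 = 18/2 = 9.
(Structurally: 2 ring(s) + 7 π bond(s) = 9.)

9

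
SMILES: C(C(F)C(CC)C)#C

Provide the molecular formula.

Heavy atoms from the SMILES: 7 C, 1 F.
Implicit hydrogens by atom environment:
  3 × C: 1 H each → 3
  2 × C: 3 H each → 6
  1 × C: 2 H
  1 × C: no H
  1 × F: no H
  Total hydrogens = 11.
Molecular formula: C7H11F

C7H11F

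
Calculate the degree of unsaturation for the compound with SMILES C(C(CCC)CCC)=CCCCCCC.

Molecular formula from the SMILES: C15H30.
DoU = (2C + 2 + N − H − X)/2 = (2·15 + 2 + 0 − 30 − 0)/2 = 2/2 = 1.
(Structurally: 0 ring(s) + 1 π bond(s) = 1.)

1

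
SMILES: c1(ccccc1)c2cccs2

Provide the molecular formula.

C10H8S

Heavy atoms from the SMILES: 10 C, 1 S.
Implicit hydrogens by atom environment:
  8 × C (aromatic): 1 H each → 8
  2 × C (aromatic): no H
  1 × S (aromatic): no H
  Total hydrogens = 8.
Molecular formula: C10H8S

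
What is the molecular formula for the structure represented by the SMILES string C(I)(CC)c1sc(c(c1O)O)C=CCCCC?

Heavy atoms from the SMILES: 13 C, 1 I, 2 O, 1 S.
Implicit hydrogens by atom environment:
  4 × C: 2 H each → 8
  4 × C (aromatic): no H
  3 × C: 1 H each → 3
  2 × C: 3 H each → 6
  2 × O: 1 H each → 2
  1 × I: no H
  1 × S (aromatic): no H
  Total hydrogens = 19.
Molecular formula: C13H19IO2S

C13H19IO2S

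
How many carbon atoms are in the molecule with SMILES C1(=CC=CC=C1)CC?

8

The symbol for carbon appears 8 times in the SMILES.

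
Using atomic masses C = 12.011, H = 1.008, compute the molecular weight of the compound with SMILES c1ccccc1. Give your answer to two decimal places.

Molecular formula: C6H6.
M = 6×12.011 + 6×1.008 = 78.11 g/mol.

78.11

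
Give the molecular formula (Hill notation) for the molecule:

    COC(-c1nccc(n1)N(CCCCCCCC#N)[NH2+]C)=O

C15H24N5O2+

Heavy atoms from the SMILES: 15 C, 5 N, 2 O.
Implicit hydrogens by atom environment:
  7 × C: 2 H each → 14
  2 × C: 3 H each → 6
  2 × C (aromatic): 1 H each → 2
  2 × C (aromatic): no H
  2 × C: no H
  2 × N (aromatic): no H
  2 × N: no H
  2 × O: no H
  1 × N (charge +1): 2 H
  Total hydrogens = 24.
Net charge +1.
Molecular formula: C15H24N5O2+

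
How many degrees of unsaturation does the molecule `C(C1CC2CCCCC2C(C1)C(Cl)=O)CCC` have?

3

Molecular formula from the SMILES: C15H25ClO.
DoU = (2C + 2 + N − H − X)/2 = (2·15 + 2 + 0 − 25 − 1)/2 = 6/2 = 3.
(Structurally: 2 ring(s) + 1 π bond(s) = 3.)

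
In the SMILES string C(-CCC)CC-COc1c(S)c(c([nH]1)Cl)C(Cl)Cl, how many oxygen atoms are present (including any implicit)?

1

The symbol for oxygen appears 1 time in the SMILES.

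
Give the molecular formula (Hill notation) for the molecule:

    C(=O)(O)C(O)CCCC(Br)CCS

C8H15BrO3S

Heavy atoms from the SMILES: 1 Br, 8 C, 3 O, 1 S.
Implicit hydrogens by atom environment:
  5 × C: 2 H each → 10
  2 × C: 1 H each → 2
  2 × O: 1 H each → 2
  1 × Br: no H
  1 × C: no H
  1 × O: no H
  1 × S: 1 H
  Total hydrogens = 15.
Molecular formula: C8H15BrO3S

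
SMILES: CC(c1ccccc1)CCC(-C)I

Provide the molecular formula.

Heavy atoms from the SMILES: 12 C, 1 I.
Implicit hydrogens by atom environment:
  5 × C (aromatic): 1 H each → 5
  2 × C: 3 H each → 6
  2 × C: 2 H each → 4
  2 × C: 1 H each → 2
  1 × C (aromatic): no H
  1 × I: no H
  Total hydrogens = 17.
Molecular formula: C12H17I

C12H17I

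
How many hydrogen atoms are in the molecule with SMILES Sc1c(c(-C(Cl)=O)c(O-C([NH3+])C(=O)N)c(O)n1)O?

Hydrogens are implicit in SMILES; fill each atom to its normal valence:
  5 × C (aromatic): no H
  3 × O: no H
  2 × C: no H
  2 × O: 1 H each → 2
  1 × C: 1 H
  1 × Cl: no H
  1 × N (charge +1): 3 H
  1 × N: 2 H
  1 × N (aromatic): no H
  1 × S: 1 H
  Total hydrogens = 9.

9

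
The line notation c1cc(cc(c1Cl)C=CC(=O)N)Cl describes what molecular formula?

C9H7Cl2NO

Heavy atoms from the SMILES: 9 C, 2 Cl, 1 N, 1 O.
Implicit hydrogens by atom environment:
  3 × C (aromatic): 1 H each → 3
  3 × C (aromatic): no H
  2 × C: 1 H each → 2
  2 × Cl: no H
  1 × C: no H
  1 × N: 2 H
  1 × O: no H
  Total hydrogens = 7.
Molecular formula: C9H7Cl2NO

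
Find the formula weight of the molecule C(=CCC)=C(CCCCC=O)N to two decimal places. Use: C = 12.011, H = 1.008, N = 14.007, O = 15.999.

167.25

Molecular formula: C10H17NO.
M = 10×12.011 + 17×1.008 + 1×14.007 + 1×15.999 = 167.25 g/mol.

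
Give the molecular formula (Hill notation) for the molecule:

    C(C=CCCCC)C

C8H16

Heavy atoms from the SMILES: 8 C.
Implicit hydrogens by atom environment:
  4 × C: 2 H each → 8
  2 × C: 3 H each → 6
  2 × C: 1 H each → 2
  Total hydrogens = 16.
Molecular formula: C8H16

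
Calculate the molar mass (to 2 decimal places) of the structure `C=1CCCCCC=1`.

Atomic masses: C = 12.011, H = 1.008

Molecular formula: C7H12.
M = 7×12.011 + 12×1.008 = 96.17 g/mol.

96.17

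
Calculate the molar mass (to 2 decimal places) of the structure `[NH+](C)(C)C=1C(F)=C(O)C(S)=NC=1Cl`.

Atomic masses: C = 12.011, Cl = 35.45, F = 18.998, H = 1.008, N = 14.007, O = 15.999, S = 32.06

Molecular formula: C7H9ClFN2OS+.
M = 7×12.011 + 1×35.45 + 1×18.998 + 9×1.008 + 2×14.007 + 1×15.999 + 1×32.06 = 223.67 g/mol.

223.67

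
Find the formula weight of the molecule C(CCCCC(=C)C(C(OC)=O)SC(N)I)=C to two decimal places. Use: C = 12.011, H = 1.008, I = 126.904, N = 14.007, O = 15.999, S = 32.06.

369.26

Molecular formula: C12H20INO2S.
M = 12×12.011 + 20×1.008 + 1×126.904 + 1×14.007 + 2×15.999 + 1×32.06 = 369.26 g/mol.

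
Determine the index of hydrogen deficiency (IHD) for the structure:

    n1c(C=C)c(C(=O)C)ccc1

6

Molecular formula from the SMILES: C9H9NO.
DoU = (2C + 2 + N − H − X)/2 = (2·9 + 2 + 1 − 9 − 0)/2 = 12/2 = 6.
(Structurally: 1 ring(s) + 5 π bond(s) = 6.)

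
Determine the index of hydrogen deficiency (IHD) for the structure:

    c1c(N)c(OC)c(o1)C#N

Molecular formula from the SMILES: C6H6N2O2.
DoU = (2C + 2 + N − H − X)/2 = (2·6 + 2 + 2 − 6 − 0)/2 = 10/2 = 5.
(Structurally: 1 ring(s) + 4 π bond(s) = 5.)

5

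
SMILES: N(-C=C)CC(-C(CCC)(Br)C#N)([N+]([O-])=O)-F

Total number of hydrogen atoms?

Hydrogens are implicit in SMILES; fill each atom to its normal valence:
  4 × C: 2 H each → 8
  3 × C: no H
  1 × Br: no H
  1 × C: 3 H
  1 × C: 1 H
  1 × F: no H
  1 × N: 1 H
  1 × N (charge +1): no H
  1 × N: no H
  1 × O: no H
  1 × O (charge -1): no H
  Total hydrogens = 13.

13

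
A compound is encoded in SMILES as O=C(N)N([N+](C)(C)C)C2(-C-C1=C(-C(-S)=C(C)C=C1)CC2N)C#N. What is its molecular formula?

Heavy atoms from the SMILES: 16 C, 5 N, 1 O, 1 S.
Implicit hydrogens by atom environment:
  4 × C: 3 H each → 12
  4 × C (aromatic): no H
  3 × C: no H
  2 × C: 2 H each → 4
  2 × C (aromatic): 1 H each → 2
  2 × N: 2 H each → 4
  2 × N: no H
  1 × C: 1 H
  1 × N (charge +1): no H
  1 × O: no H
  1 × S: 1 H
  Total hydrogens = 24.
Net charge +1.
Molecular formula: C16H24N5OS+

C16H24N5OS+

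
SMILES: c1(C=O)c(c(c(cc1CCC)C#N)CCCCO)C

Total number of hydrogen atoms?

Hydrogens are implicit in SMILES; fill each atom to its normal valence:
  6 × C: 2 H each → 12
  5 × C (aromatic): no H
  2 × C: 3 H each → 6
  1 × C (aromatic): 1 H
  1 × C: 1 H
  1 × C: no H
  1 × N: no H
  1 × O: 1 H
  1 × O: no H
  Total hydrogens = 21.

21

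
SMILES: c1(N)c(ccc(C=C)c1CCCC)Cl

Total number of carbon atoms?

The symbol for carbon appears 12 times in the SMILES. Lowercase c denotes aromatic carbon and counts toward C.

12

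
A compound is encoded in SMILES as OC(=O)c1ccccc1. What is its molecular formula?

Heavy atoms from the SMILES: 7 C, 2 O.
Implicit hydrogens by atom environment:
  5 × C (aromatic): 1 H each → 5
  1 × C (aromatic): no H
  1 × C: no H
  1 × O: 1 H
  1 × O: no H
  Total hydrogens = 6.
Molecular formula: C7H6O2

C7H6O2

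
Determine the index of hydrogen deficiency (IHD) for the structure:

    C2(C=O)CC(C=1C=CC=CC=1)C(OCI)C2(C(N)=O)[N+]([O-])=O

8

Molecular formula from the SMILES: C14H15IN2O5.
DoU = (2C + 2 + N − H − X)/2 = (2·14 + 2 + 2 − 15 − 1)/2 = 16/2 = 8.
(Structurally: 2 ring(s) + 6 π bond(s) = 8.)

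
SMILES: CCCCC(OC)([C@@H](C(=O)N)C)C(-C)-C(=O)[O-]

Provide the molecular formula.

Heavy atoms from the SMILES: 12 C, 1 N, 4 O.
Implicit hydrogens by atom environment:
  4 × C: 3 H each → 12
  3 × C: 2 H each → 6
  3 × C: no H
  3 × O: no H
  2 × C: 1 H each → 2
  1 × N: 2 H
  1 × O (charge -1): no H
  Total hydrogens = 22.
Net charge -1.
Molecular formula: C12H22NO4-

C12H22NO4-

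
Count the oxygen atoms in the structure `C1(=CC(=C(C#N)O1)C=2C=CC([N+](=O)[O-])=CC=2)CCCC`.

The symbol for oxygen appears 3 times in the SMILES.

3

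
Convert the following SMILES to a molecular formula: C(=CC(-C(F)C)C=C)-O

Heavy atoms from the SMILES: 7 C, 1 F, 1 O.
Implicit hydrogens by atom environment:
  5 × C: 1 H each → 5
  1 × C: 3 H
  1 × C: 2 H
  1 × F: no H
  1 × O: 1 H
  Total hydrogens = 11.
Molecular formula: C7H11FO

C7H11FO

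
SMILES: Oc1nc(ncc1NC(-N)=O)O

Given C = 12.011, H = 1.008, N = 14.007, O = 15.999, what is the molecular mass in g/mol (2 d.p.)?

170.13

Molecular formula: C5H6N4O3.
M = 5×12.011 + 6×1.008 + 4×14.007 + 3×15.999 = 170.13 g/mol.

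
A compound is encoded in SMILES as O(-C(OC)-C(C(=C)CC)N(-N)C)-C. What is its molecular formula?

C9H20N2O2

Heavy atoms from the SMILES: 9 C, 2 N, 2 O.
Implicit hydrogens by atom environment:
  4 × C: 3 H each → 12
  2 × C: 2 H each → 4
  2 × C: 1 H each → 2
  2 × O: no H
  1 × C: no H
  1 × N: 2 H
  1 × N: no H
  Total hydrogens = 20.
Molecular formula: C9H20N2O2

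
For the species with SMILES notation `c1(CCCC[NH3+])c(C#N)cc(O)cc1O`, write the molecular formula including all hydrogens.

Heavy atoms from the SMILES: 11 C, 2 N, 2 O.
Implicit hydrogens by atom environment:
  4 × C: 2 H each → 8
  4 × C (aromatic): no H
  2 × C (aromatic): 1 H each → 2
  2 × O: 1 H each → 2
  1 × C: no H
  1 × N (charge +1): 3 H
  1 × N: no H
  Total hydrogens = 15.
Net charge +1.
Molecular formula: C11H15N2O2+

C11H15N2O2+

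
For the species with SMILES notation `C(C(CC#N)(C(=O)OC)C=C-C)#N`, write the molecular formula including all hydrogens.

C9H10N2O2

Heavy atoms from the SMILES: 9 C, 2 N, 2 O.
Implicit hydrogens by atom environment:
  4 × C: no H
  2 × C: 3 H each → 6
  2 × C: 1 H each → 2
  2 × N: no H
  2 × O: no H
  1 × C: 2 H
  Total hydrogens = 10.
Molecular formula: C9H10N2O2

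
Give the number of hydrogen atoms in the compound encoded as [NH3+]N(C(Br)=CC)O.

Hydrogens are implicit in SMILES; fill each atom to its normal valence:
  1 × Br: no H
  1 × C: 3 H
  1 × C: 1 H
  1 × C: no H
  1 × N (charge +1): 3 H
  1 × N: no H
  1 × O: 1 H
  Total hydrogens = 8.

8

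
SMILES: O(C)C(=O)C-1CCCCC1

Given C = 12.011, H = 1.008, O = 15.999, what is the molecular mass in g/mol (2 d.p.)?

142.20

Molecular formula: C8H14O2.
M = 8×12.011 + 14×1.008 + 2×15.999 = 142.20 g/mol.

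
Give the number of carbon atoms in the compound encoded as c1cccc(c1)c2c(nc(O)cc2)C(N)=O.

12

The symbol for carbon appears 12 times in the SMILES. Lowercase c denotes aromatic carbon and counts toward C.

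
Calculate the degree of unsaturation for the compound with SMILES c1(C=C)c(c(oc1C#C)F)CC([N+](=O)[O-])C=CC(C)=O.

9

Molecular formula from the SMILES: C14H12FNO4.
DoU = (2C + 2 + N − H − X)/2 = (2·14 + 2 + 1 − 12 − 1)/2 = 18/2 = 9.
(Structurally: 1 ring(s) + 8 π bond(s) = 9.)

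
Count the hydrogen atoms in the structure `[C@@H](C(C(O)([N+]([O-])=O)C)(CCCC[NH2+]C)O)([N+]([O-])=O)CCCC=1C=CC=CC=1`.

Hydrogens are implicit in SMILES; fill each atom to its normal valence:
  7 × C: 2 H each → 14
  5 × C (aromatic): 1 H each → 5
  2 × C: 3 H each → 6
  2 × C: no H
  2 × N (charge +1): no H
  2 × O: 1 H each → 2
  2 × O: no H
  2 × O (charge -1): no H
  1 × C: 1 H
  1 × C (aromatic): no H
  1 × N (charge +1): 2 H
  Total hydrogens = 30.

30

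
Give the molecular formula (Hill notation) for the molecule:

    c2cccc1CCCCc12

C10H12

Heavy atoms from the SMILES: 10 C.
Implicit hydrogens by atom environment:
  4 × C: 2 H each → 8
  4 × C (aromatic): 1 H each → 4
  2 × C (aromatic): no H
  Total hydrogens = 12.
Molecular formula: C10H12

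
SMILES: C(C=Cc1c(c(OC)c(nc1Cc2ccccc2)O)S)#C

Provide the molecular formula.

Heavy atoms from the SMILES: 17 C, 1 N, 2 O, 1 S.
Implicit hydrogens by atom environment:
  6 × C (aromatic): no H
  5 × C (aromatic): 1 H each → 5
  3 × C: 1 H each → 3
  1 × C: 3 H
  1 × C: 2 H
  1 × C: no H
  1 × N (aromatic): no H
  1 × O: 1 H
  1 × O: no H
  1 × S: 1 H
  Total hydrogens = 15.
Molecular formula: C17H15NO2S

C17H15NO2S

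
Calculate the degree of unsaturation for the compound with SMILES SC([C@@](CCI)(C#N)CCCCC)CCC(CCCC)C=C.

3

Molecular formula from the SMILES: C19H34INS.
DoU = (2C + 2 + N − H − X)/2 = (2·19 + 2 + 1 − 34 − 1)/2 = 6/2 = 3.
(Structurally: 0 ring(s) + 3 π bond(s) = 3.)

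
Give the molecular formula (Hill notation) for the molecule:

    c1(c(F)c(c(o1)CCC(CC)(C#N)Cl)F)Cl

C10H9Cl2F2NO

Heavy atoms from the SMILES: 10 C, 2 Cl, 2 F, 1 N, 1 O.
Implicit hydrogens by atom environment:
  4 × C (aromatic): no H
  3 × C: 2 H each → 6
  2 × C: no H
  2 × Cl: no H
  2 × F: no H
  1 × C: 3 H
  1 × N: no H
  1 × O (aromatic): no H
  Total hydrogens = 9.
Molecular formula: C10H9Cl2F2NO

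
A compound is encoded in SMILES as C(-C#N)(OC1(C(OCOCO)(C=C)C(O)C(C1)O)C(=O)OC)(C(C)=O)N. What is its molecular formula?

Heavy atoms from the SMILES: 15 C, 2 N, 9 O.
Implicit hydrogens by atom environment:
  6 × C: no H
  6 × O: no H
  4 × C: 2 H each → 8
  3 × C: 1 H each → 3
  3 × O: 1 H each → 3
  2 × C: 3 H each → 6
  1 × N: 2 H
  1 × N: no H
  Total hydrogens = 22.
Molecular formula: C15H22N2O9

C15H22N2O9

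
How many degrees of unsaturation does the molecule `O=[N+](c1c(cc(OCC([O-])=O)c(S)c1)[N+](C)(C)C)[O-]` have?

Molecular formula from the SMILES: C11H14N2O5S.
DoU = (2C + 2 + N − H − X)/2 = (2·11 + 2 + 2 − 14 − 0)/2 = 12/2 = 6.
(Structurally: 1 ring(s) + 5 π bond(s) = 6.)

6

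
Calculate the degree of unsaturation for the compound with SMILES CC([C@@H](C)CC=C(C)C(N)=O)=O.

3

Molecular formula from the SMILES: C9H15NO2.
DoU = (2C + 2 + N − H − X)/2 = (2·9 + 2 + 1 − 15 − 0)/2 = 6/2 = 3.
(Structurally: 0 ring(s) + 3 π bond(s) = 3.)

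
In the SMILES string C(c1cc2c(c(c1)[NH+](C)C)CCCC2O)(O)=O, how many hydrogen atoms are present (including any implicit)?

18

Hydrogens are implicit in SMILES; fill each atom to its normal valence:
  4 × C (aromatic): no H
  3 × C: 2 H each → 6
  2 × C: 3 H each → 6
  2 × C (aromatic): 1 H each → 2
  2 × O: 1 H each → 2
  1 × C: 1 H
  1 × C: no H
  1 × N (charge +1): 1 H
  1 × O: no H
  Total hydrogens = 18.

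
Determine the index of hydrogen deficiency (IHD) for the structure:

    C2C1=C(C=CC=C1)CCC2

Molecular formula from the SMILES: C10H12.
DoU = (2C + 2 + N − H − X)/2 = (2·10 + 2 + 0 − 12 − 0)/2 = 10/2 = 5.
(Structurally: 2 ring(s) + 3 π bond(s) = 5.)

5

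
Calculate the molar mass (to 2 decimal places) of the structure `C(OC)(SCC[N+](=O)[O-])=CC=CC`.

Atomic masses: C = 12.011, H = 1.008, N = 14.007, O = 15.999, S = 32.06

Molecular formula: C8H13NO3S.
M = 8×12.011 + 13×1.008 + 1×14.007 + 3×15.999 + 1×32.06 = 203.26 g/mol.

203.26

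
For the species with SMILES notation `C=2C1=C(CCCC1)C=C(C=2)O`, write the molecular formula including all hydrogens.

Heavy atoms from the SMILES: 10 C, 1 O.
Implicit hydrogens by atom environment:
  4 × C: 2 H each → 8
  3 × C (aromatic): 1 H each → 3
  3 × C (aromatic): no H
  1 × O: 1 H
  Total hydrogens = 12.
Molecular formula: C10H12O

C10H12O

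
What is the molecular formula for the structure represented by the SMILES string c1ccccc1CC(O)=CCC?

Heavy atoms from the SMILES: 11 C, 1 O.
Implicit hydrogens by atom environment:
  5 × C (aromatic): 1 H each → 5
  2 × C: 2 H each → 4
  1 × C: 3 H
  1 × C: 1 H
  1 × C: no H
  1 × C (aromatic): no H
  1 × O: 1 H
  Total hydrogens = 14.
Molecular formula: C11H14O

C11H14O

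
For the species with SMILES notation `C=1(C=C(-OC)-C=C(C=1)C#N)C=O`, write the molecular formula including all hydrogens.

C9H7NO2

Heavy atoms from the SMILES: 9 C, 1 N, 2 O.
Implicit hydrogens by atom environment:
  3 × C (aromatic): 1 H each → 3
  3 × C (aromatic): no H
  2 × O: no H
  1 × C: 3 H
  1 × C: 1 H
  1 × C: no H
  1 × N: no H
  Total hydrogens = 7.
Molecular formula: C9H7NO2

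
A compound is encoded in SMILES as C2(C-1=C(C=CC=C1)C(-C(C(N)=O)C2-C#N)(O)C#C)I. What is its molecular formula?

Heavy atoms from the SMILES: 14 C, 1 I, 2 N, 2 O.
Implicit hydrogens by atom environment:
  4 × C (aromatic): 1 H each → 4
  4 × C: 1 H each → 4
  4 × C: no H
  2 × C (aromatic): no H
  1 × I: no H
  1 × N: 2 H
  1 × N: no H
  1 × O: 1 H
  1 × O: no H
  Total hydrogens = 11.
Molecular formula: C14H11IN2O2

C14H11IN2O2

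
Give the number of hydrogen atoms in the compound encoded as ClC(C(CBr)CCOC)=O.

10

Hydrogens are implicit in SMILES; fill each atom to its normal valence:
  3 × C: 2 H each → 6
  2 × O: no H
  1 × Br: no H
  1 × C: 3 H
  1 × C: 1 H
  1 × C: no H
  1 × Cl: no H
  Total hydrogens = 10.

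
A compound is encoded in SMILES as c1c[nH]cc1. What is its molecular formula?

C4H5N

Heavy atoms from the SMILES: 4 C, 1 N.
Implicit hydrogens by atom environment:
  4 × C (aromatic): 1 H each → 4
  1 × N (aromatic): 1 H
  Total hydrogens = 5.
Molecular formula: C4H5N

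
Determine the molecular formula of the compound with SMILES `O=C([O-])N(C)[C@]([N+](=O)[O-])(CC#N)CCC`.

C8H12N3O4-

Heavy atoms from the SMILES: 8 C, 3 N, 4 O.
Implicit hydrogens by atom environment:
  3 × C: 2 H each → 6
  3 × C: no H
  2 × C: 3 H each → 6
  2 × N: no H
  2 × O: no H
  2 × O (charge -1): no H
  1 × N (charge +1): no H
  Total hydrogens = 12.
Net charge -1.
Molecular formula: C8H12N3O4-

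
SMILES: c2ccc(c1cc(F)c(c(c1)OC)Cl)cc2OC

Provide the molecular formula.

C14H12ClFO2

Heavy atoms from the SMILES: 14 C, 1 Cl, 1 F, 2 O.
Implicit hydrogens by atom environment:
  6 × C (aromatic): 1 H each → 6
  6 × C (aromatic): no H
  2 × C: 3 H each → 6
  2 × O: no H
  1 × Cl: no H
  1 × F: no H
  Total hydrogens = 12.
Molecular formula: C14H12ClFO2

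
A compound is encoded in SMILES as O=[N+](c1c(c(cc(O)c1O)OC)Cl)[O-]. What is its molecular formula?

Heavy atoms from the SMILES: 7 C, 1 Cl, 1 N, 5 O.
Implicit hydrogens by atom environment:
  5 × C (aromatic): no H
  2 × O: 1 H each → 2
  2 × O: no H
  1 × C: 3 H
  1 × C (aromatic): 1 H
  1 × Cl: no H
  1 × N (charge +1): no H
  1 × O (charge -1): no H
  Total hydrogens = 6.
Molecular formula: C7H6ClNO5

C7H6ClNO5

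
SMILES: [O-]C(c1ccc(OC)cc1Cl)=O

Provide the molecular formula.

C8H6ClO3-

Heavy atoms from the SMILES: 8 C, 1 Cl, 3 O.
Implicit hydrogens by atom environment:
  3 × C (aromatic): 1 H each → 3
  3 × C (aromatic): no H
  2 × O: no H
  1 × C: 3 H
  1 × C: no H
  1 × Cl: no H
  1 × O (charge -1): no H
  Total hydrogens = 6.
Net charge -1.
Molecular formula: C8H6ClO3-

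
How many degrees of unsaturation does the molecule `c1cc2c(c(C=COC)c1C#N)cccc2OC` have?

10

Molecular formula from the SMILES: C15H13NO2.
DoU = (2C + 2 + N − H − X)/2 = (2·15 + 2 + 1 − 13 − 0)/2 = 20/2 = 10.
(Structurally: 2 ring(s) + 8 π bond(s) = 10.)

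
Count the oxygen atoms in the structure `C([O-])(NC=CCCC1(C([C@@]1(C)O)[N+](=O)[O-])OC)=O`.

6

The symbol for oxygen appears 6 times in the SMILES.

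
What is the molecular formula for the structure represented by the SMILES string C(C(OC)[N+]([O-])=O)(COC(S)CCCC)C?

Heavy atoms from the SMILES: 10 C, 1 N, 4 O, 1 S.
Implicit hydrogens by atom environment:
  4 × C: 2 H each → 8
  3 × C: 3 H each → 9
  3 × C: 1 H each → 3
  3 × O: no H
  1 × N (charge +1): no H
  1 × O (charge -1): no H
  1 × S: 1 H
  Total hydrogens = 21.
Molecular formula: C10H21NO4S

C10H21NO4S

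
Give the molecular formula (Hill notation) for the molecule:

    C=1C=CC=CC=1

C6H6

Heavy atoms from the SMILES: 6 C.
Implicit hydrogens by atom environment:
  6 × C (aromatic): 1 H each → 6
  Total hydrogens = 6.
Molecular formula: C6H6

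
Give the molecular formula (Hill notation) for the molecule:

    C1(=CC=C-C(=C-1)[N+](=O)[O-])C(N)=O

Heavy atoms from the SMILES: 7 C, 2 N, 3 O.
Implicit hydrogens by atom environment:
  4 × C (aromatic): 1 H each → 4
  2 × C (aromatic): no H
  2 × O: no H
  1 × C: no H
  1 × N: 2 H
  1 × N (charge +1): no H
  1 × O (charge -1): no H
  Total hydrogens = 6.
Molecular formula: C7H6N2O3

C7H6N2O3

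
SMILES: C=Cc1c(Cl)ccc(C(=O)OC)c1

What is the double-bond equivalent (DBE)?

Molecular formula from the SMILES: C10H9ClO2.
DoU = (2C + 2 + N − H − X)/2 = (2·10 + 2 + 0 − 9 − 1)/2 = 12/2 = 6.
(Structurally: 1 ring(s) + 5 π bond(s) = 6.)

6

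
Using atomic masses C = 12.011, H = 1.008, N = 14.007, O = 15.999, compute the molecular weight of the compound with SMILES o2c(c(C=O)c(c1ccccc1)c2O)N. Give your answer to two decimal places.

203.20

Molecular formula: C11H9NO3.
M = 11×12.011 + 9×1.008 + 1×14.007 + 3×15.999 = 203.20 g/mol.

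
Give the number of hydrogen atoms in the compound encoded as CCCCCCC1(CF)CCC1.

21

Hydrogens are implicit in SMILES; fill each atom to its normal valence:
  9 × C: 2 H each → 18
  1 × C: 3 H
  1 × C: no H
  1 × F: no H
  Total hydrogens = 21.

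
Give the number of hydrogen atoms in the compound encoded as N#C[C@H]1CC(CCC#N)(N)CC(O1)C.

15

Hydrogens are implicit in SMILES; fill each atom to its normal valence:
  4 × C: 2 H each → 8
  3 × C: no H
  2 × C: 1 H each → 2
  2 × N: no H
  1 × C: 3 H
  1 × N: 2 H
  1 × O: no H
  Total hydrogens = 15.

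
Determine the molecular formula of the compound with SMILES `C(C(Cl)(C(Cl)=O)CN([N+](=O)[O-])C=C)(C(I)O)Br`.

C7H8BrCl2IN2O4

Heavy atoms from the SMILES: 1 Br, 7 C, 2 Cl, 1 I, 2 N, 4 O.
Implicit hydrogens by atom environment:
  3 × C: 1 H each → 3
  2 × C: 2 H each → 4
  2 × C: no H
  2 × Cl: no H
  2 × O: no H
  1 × Br: no H
  1 × I: no H
  1 × N: no H
  1 × N (charge +1): no H
  1 × O: 1 H
  1 × O (charge -1): no H
  Total hydrogens = 8.
Molecular formula: C7H8BrCl2IN2O4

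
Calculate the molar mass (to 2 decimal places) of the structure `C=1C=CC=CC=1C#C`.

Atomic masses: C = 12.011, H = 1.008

Molecular formula: C8H6.
M = 8×12.011 + 6×1.008 = 102.14 g/mol.

102.14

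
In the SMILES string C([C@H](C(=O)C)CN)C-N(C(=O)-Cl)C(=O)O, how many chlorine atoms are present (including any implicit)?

1

The symbol for chlorine appears 1 time in the SMILES.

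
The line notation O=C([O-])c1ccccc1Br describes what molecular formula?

C7H4BrO2-

Heavy atoms from the SMILES: 1 Br, 7 C, 2 O.
Implicit hydrogens by atom environment:
  4 × C (aromatic): 1 H each → 4
  2 × C (aromatic): no H
  1 × Br: no H
  1 × C: no H
  1 × O: no H
  1 × O (charge -1): no H
  Total hydrogens = 4.
Net charge -1.
Molecular formula: C7H4BrO2-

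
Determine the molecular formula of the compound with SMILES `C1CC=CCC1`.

Heavy atoms from the SMILES: 6 C.
Implicit hydrogens by atom environment:
  4 × C: 2 H each → 8
  2 × C: 1 H each → 2
  Total hydrogens = 10.
Molecular formula: C6H10

C6H10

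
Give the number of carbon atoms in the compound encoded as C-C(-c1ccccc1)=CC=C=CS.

12

The symbol for carbon appears 12 times in the SMILES. Lowercase c denotes aromatic carbon and counts toward C.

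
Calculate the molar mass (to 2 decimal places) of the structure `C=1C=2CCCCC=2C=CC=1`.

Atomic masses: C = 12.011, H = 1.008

Molecular formula: C10H12.
M = 10×12.011 + 12×1.008 = 132.21 g/mol.

132.21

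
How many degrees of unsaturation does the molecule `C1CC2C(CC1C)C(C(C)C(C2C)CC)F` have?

2

Molecular formula from the SMILES: C15H27F.
DoU = (2C + 2 + N − H − X)/2 = (2·15 + 2 + 0 − 27 − 1)/2 = 4/2 = 2.
(Structurally: 2 ring(s) + 0 π bond(s) = 2.)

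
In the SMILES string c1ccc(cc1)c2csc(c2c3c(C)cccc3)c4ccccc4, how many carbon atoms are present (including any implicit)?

The symbol for carbon appears 23 times in the SMILES. Lowercase c denotes aromatic carbon and counts toward C.

23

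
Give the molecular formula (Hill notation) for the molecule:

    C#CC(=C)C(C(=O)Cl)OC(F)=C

C8H6ClFO2

Heavy atoms from the SMILES: 8 C, 1 Cl, 1 F, 2 O.
Implicit hydrogens by atom environment:
  4 × C: no H
  2 × C: 2 H each → 4
  2 × C: 1 H each → 2
  2 × O: no H
  1 × Cl: no H
  1 × F: no H
  Total hydrogens = 6.
Molecular formula: C8H6ClFO2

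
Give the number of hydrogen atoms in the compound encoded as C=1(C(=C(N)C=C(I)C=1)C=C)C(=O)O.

8

Hydrogens are implicit in SMILES; fill each atom to its normal valence:
  4 × C (aromatic): no H
  2 × C (aromatic): 1 H each → 2
  1 × C: 2 H
  1 × C: 1 H
  1 × C: no H
  1 × I: no H
  1 × N: 2 H
  1 × O: 1 H
  1 × O: no H
  Total hydrogens = 8.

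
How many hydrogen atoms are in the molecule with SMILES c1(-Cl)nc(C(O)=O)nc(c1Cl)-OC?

Hydrogens are implicit in SMILES; fill each atom to its normal valence:
  4 × C (aromatic): no H
  2 × Cl: no H
  2 × N (aromatic): no H
  2 × O: no H
  1 × C: 3 H
  1 × C: no H
  1 × O: 1 H
  Total hydrogens = 4.

4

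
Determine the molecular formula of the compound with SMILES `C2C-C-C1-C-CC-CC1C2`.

Heavy atoms from the SMILES: 10 C.
Implicit hydrogens by atom environment:
  8 × C: 2 H each → 16
  2 × C: 1 H each → 2
  Total hydrogens = 18.
Molecular formula: C10H18

C10H18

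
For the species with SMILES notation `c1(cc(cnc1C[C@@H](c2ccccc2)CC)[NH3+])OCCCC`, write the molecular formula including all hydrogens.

C19H27N2O+

Heavy atoms from the SMILES: 19 C, 2 N, 1 O.
Implicit hydrogens by atom environment:
  7 × C (aromatic): 1 H each → 7
  5 × C: 2 H each → 10
  4 × C (aromatic): no H
  2 × C: 3 H each → 6
  1 × C: 1 H
  1 × N (charge +1): 3 H
  1 × N (aromatic): no H
  1 × O: no H
  Total hydrogens = 27.
Net charge +1.
Molecular formula: C19H27N2O+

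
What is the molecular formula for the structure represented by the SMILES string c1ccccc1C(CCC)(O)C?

Heavy atoms from the SMILES: 11 C, 1 O.
Implicit hydrogens by atom environment:
  5 × C (aromatic): 1 H each → 5
  2 × C: 3 H each → 6
  2 × C: 2 H each → 4
  1 × C: no H
  1 × C (aromatic): no H
  1 × O: 1 H
  Total hydrogens = 16.
Molecular formula: C11H16O

C11H16O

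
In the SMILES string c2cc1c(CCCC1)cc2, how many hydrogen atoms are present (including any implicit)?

Hydrogens are implicit in SMILES; fill each atom to its normal valence:
  4 × C: 2 H each → 8
  4 × C (aromatic): 1 H each → 4
  2 × C (aromatic): no H
  Total hydrogens = 12.

12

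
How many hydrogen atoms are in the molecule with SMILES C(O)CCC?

10

Hydrogens are implicit in SMILES; fill each atom to its normal valence:
  3 × C: 2 H each → 6
  1 × C: 3 H
  1 × O: 1 H
  Total hydrogens = 10.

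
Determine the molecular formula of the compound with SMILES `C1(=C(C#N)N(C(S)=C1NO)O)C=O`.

Heavy atoms from the SMILES: 6 C, 3 N, 3 O, 1 S.
Implicit hydrogens by atom environment:
  4 × C (aromatic): no H
  2 × O: 1 H each → 2
  1 × C: 1 H
  1 × C: no H
  1 × N: 1 H
  1 × N (aromatic): no H
  1 × N: no H
  1 × O: no H
  1 × S: 1 H
  Total hydrogens = 5.
Molecular formula: C6H5N3O3S

C6H5N3O3S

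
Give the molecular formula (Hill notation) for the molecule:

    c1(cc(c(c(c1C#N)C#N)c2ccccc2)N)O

C14H9N3O

Heavy atoms from the SMILES: 14 C, 3 N, 1 O.
Implicit hydrogens by atom environment:
  6 × C (aromatic): 1 H each → 6
  6 × C (aromatic): no H
  2 × C: no H
  2 × N: no H
  1 × N: 2 H
  1 × O: 1 H
  Total hydrogens = 9.
Molecular formula: C14H9N3O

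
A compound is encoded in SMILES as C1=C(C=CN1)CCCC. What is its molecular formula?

Heavy atoms from the SMILES: 8 C, 1 N.
Implicit hydrogens by atom environment:
  3 × C: 2 H each → 6
  3 × C (aromatic): 1 H each → 3
  1 × C: 3 H
  1 × C (aromatic): no H
  1 × N (aromatic): 1 H
  Total hydrogens = 13.
Molecular formula: C8H13N

C8H13N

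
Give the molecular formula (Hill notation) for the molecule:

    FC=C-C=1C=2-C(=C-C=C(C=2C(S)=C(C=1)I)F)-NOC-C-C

Heavy atoms from the SMILES: 15 C, 2 F, 1 I, 1 N, 1 O, 1 S.
Implicit hydrogens by atom environment:
  7 × C (aromatic): no H
  3 × C (aromatic): 1 H each → 3
  2 × C: 2 H each → 4
  2 × C: 1 H each → 2
  2 × F: no H
  1 × C: 3 H
  1 × I: no H
  1 × N: 1 H
  1 × O: no H
  1 × S: 1 H
  Total hydrogens = 14.
Molecular formula: C15H14F2INOS

C15H14F2INOS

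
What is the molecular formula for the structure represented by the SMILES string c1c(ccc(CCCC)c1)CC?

C12H18

Heavy atoms from the SMILES: 12 C.
Implicit hydrogens by atom environment:
  4 × C: 2 H each → 8
  4 × C (aromatic): 1 H each → 4
  2 × C: 3 H each → 6
  2 × C (aromatic): no H
  Total hydrogens = 18.
Molecular formula: C12H18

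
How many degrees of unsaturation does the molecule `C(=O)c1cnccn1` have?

Molecular formula from the SMILES: C5H4N2O.
DoU = (2C + 2 + N − H − X)/2 = (2·5 + 2 + 2 − 4 − 0)/2 = 10/2 = 5.
(Structurally: 1 ring(s) + 4 π bond(s) = 5.)

5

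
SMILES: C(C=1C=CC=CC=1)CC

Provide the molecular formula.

C9H12

Heavy atoms from the SMILES: 9 C.
Implicit hydrogens by atom environment:
  5 × C (aromatic): 1 H each → 5
  2 × C: 2 H each → 4
  1 × C: 3 H
  1 × C (aromatic): no H
  Total hydrogens = 12.
Molecular formula: C9H12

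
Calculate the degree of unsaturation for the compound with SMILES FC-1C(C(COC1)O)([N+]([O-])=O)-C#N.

Molecular formula from the SMILES: C6H7FN2O4.
DoU = (2C + 2 + N − H − X)/2 = (2·6 + 2 + 2 − 7 − 1)/2 = 8/2 = 4.
(Structurally: 1 ring(s) + 3 π bond(s) = 4.)

4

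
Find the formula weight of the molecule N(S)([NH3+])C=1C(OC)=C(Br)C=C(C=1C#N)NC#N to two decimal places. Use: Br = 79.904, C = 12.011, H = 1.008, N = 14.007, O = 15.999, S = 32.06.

315.17

Molecular formula: C9H9BrN5OS+.
M = 1×79.904 + 9×12.011 + 9×1.008 + 5×14.007 + 1×15.999 + 1×32.06 = 315.17 g/mol.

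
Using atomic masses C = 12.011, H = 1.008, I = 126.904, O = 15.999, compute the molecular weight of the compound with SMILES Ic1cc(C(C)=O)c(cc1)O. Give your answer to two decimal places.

Molecular formula: C8H7IO2.
M = 8×12.011 + 7×1.008 + 1×126.904 + 2×15.999 = 262.05 g/mol.

262.05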